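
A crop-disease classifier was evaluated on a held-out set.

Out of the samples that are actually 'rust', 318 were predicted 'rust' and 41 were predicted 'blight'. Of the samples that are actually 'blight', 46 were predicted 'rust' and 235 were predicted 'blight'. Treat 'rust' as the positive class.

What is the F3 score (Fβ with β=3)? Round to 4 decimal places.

0.8846

Fβ = (1+β²)·TP / ((1+β²)·TP + β²·FN + FP), with β²=9
= 10·318 / (10·318 + 9·41 + 46) = 0.8846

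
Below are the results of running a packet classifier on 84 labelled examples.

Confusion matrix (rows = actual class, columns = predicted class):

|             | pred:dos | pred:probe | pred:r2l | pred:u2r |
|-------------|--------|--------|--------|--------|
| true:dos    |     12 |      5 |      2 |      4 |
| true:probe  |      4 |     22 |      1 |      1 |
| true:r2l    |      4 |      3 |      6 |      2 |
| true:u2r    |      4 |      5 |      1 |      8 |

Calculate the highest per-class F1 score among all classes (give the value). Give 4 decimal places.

Per-class F1 score (2·TP/(2·TP+FP+FN)):
  dos: TP=12, FP=4+4+4=12, FN=5+2+4=11 → 24/47 = 0.51064
  probe: TP=22, FP=5+3+5=13, FN=4+1+1=6 → 44/63 = 0.69841
  r2l: TP=6, FP=2+1+1=4, FN=4+3+2=9 → 12/25 = 0.48000
  u2r: TP=8, FP=4+1+2=7, FN=4+5+1=10 → 16/33 = 0.48485
Highest is class 'probe' with F1 score = 0.6984.

0.6984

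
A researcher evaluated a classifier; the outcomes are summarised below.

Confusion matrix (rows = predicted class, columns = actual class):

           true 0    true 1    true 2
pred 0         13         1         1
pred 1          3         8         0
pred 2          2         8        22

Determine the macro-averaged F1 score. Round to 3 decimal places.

Per-class F1 score (2·TP/(2·TP+FP+FN)):
  0: TP=13, FP=1+1=2, FN=3+2=5 → 26/33 = 0.7879
  1: TP=8, FP=3+0=3, FN=1+8=9 → 16/28 = 0.5714
  2: TP=22, FP=2+8=10, FN=1+0=1 → 44/55 = 0.8000
Macro-F1 score = mean = (0.7879 + 0.5714 + 0.8000) / 3 = 0.720

0.720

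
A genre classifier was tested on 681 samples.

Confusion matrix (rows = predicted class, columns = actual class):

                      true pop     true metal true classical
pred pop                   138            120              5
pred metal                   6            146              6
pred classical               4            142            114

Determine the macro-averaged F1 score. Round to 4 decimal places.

Per-class F1 score (2·TP/(2·TP+FP+FN)):
  pop: TP=138, FP=120+5=125, FN=6+4=10 → 276/411 = 0.67153
  metal: TP=146, FP=6+6=12, FN=120+142=262 → 292/566 = 0.51590
  classical: TP=114, FP=4+142=146, FN=5+6=11 → 228/385 = 0.59221
Macro-F1 score = mean = (0.67153 + 0.51590 + 0.59221) / 3 = 0.5932

0.5932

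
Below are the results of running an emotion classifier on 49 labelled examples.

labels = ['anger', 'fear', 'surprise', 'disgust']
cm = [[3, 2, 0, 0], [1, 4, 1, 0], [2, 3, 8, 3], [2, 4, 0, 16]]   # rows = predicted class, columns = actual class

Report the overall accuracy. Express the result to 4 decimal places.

0.6327

Accuracy = trace / total = (3+4+8+16=31) / 49 = 31/49 = 0.6327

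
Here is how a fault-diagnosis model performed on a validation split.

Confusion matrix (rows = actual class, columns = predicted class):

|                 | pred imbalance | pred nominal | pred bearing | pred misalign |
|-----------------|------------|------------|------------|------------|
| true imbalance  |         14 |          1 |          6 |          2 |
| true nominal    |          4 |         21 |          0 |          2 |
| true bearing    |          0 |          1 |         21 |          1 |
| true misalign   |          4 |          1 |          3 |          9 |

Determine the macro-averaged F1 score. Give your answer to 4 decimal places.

Per-class F1 score (2·TP/(2·TP+FP+FN)):
  imbalance: TP=14, FP=4+0+4=8, FN=1+6+2=9 → 28/45 = 0.62222
  nominal: TP=21, FP=1+1+1=3, FN=4+0+2=6 → 42/51 = 0.82353
  bearing: TP=21, FP=6+0+3=9, FN=0+1+1=2 → 42/53 = 0.79245
  misalign: TP=9, FP=2+2+1=5, FN=4+1+3=8 → 18/31 = 0.58065
Macro-F1 score = mean = (0.62222 + 0.82353 + 0.79245 + 0.58065) / 4 = 0.7047

0.7047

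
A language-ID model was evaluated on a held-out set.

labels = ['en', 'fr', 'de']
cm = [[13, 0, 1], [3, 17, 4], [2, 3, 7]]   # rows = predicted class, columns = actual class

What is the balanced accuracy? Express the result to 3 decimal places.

Balanced accuracy = mean of per-class recall.
  en: recall = 13/18 = 0.7222
  fr: recall = 17/20 = 0.8500
  de: recall = 7/12 = 0.5833
Mean = (0.7222 + 0.8500 + 0.5833) / 3 = 0.719

0.719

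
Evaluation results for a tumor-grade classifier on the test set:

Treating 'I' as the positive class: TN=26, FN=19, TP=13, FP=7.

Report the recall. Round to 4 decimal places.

0.4063

Recall = TP/(TP+FN) = 13/(13+19) = 13/32 = 0.4063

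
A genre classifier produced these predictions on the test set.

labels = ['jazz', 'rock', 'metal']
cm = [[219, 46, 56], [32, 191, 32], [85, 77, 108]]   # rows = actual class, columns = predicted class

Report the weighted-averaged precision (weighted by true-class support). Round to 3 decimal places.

Per-class precision (TP/(TP+FP)):
  jazz: TP=219, FP=32+85=117 → 219/336 = 0.6518
  rock: TP=191, FP=46+77=123 → 191/314 = 0.6083
  metal: TP=108, FP=56+32=88 → 108/196 = 0.5510
Weighted-precision = Σ (supportᵢ/N)·precisionᵢ with N=846: (321/846)·0.6518 + (255/846)·0.6083 + (270/846)·0.5510 = 0.607

0.607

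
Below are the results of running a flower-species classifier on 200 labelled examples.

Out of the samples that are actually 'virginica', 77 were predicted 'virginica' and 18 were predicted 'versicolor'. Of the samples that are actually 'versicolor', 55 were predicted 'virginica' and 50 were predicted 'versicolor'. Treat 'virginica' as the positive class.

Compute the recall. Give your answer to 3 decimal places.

0.811

Recall = TP/(TP+FN) = 77/(77+18) = 77/95 = 0.811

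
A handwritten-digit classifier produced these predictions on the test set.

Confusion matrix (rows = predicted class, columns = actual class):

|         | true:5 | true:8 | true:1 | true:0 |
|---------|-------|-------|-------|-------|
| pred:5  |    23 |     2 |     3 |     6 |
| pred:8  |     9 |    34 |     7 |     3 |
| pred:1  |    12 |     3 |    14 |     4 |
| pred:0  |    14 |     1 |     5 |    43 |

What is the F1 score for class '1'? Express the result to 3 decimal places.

0.452

Treat '1' as positive and all other classes as negative.
F1 score = 2·TP/(2·TP+FP+FN).
1: TP=14, FP=12+3+4=19, FN=3+7+5=15 → 28/62 = 0.4516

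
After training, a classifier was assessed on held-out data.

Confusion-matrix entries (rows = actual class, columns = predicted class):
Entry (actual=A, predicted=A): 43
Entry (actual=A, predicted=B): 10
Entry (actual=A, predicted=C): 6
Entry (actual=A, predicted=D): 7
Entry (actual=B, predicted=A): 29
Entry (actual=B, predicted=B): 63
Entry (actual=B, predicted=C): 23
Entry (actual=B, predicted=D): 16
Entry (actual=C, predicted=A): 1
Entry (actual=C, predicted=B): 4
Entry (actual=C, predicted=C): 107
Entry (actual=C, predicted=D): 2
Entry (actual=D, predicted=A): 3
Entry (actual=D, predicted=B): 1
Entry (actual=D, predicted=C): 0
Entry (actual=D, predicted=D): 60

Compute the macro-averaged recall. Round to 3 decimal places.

0.752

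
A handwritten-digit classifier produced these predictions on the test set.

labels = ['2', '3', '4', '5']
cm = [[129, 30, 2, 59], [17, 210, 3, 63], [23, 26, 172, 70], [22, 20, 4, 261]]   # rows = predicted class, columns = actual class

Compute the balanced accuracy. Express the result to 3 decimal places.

Balanced accuracy = mean of per-class recall.
  2: recall = 129/191 = 0.6754
  3: recall = 210/286 = 0.7343
  4: recall = 172/181 = 0.9503
  5: recall = 261/453 = 0.5762
Mean = (0.6754 + 0.7343 + 0.9503 + 0.5762) / 4 = 0.734

0.734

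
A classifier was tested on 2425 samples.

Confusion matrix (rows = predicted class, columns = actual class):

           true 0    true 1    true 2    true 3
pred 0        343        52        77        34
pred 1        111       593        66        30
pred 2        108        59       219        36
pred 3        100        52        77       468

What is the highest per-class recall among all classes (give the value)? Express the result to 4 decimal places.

0.8239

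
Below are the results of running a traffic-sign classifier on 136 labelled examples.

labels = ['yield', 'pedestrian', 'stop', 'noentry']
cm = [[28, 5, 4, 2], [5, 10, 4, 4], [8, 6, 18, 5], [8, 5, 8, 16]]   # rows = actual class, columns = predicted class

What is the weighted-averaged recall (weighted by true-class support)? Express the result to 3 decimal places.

0.529

Per-class recall (TP/(TP+FN)):
  yield: TP=28, FN=5+4+2=11 → 28/39 = 0.7179
  pedestrian: TP=10, FN=5+4+4=13 → 10/23 = 0.4348
  stop: TP=18, FN=8+6+5=19 → 18/37 = 0.4865
  noentry: TP=16, FN=8+5+8=21 → 16/37 = 0.4324
Weighted-recall = Σ (supportᵢ/N)·recallᵢ with N=136: (39/136)·0.7179 + (23/136)·0.4348 + (37/136)·0.4865 + (37/136)·0.4324 = 0.529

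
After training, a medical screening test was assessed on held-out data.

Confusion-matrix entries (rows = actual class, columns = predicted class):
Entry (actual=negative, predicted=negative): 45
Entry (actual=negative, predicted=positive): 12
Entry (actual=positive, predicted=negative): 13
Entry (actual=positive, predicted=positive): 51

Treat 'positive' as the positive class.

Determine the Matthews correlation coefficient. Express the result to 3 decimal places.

0.586

MCC = (TP·TN − FP·FN) / √((TP+FP)(TP+FN)(TN+FP)(TN+FN))
Numerator = 51·45 − 12·13 = 2139
Denominator = √(63·64·57·58) = √13329792 = 3650.9988
MCC = 2139 / 3650.9988 = 0.586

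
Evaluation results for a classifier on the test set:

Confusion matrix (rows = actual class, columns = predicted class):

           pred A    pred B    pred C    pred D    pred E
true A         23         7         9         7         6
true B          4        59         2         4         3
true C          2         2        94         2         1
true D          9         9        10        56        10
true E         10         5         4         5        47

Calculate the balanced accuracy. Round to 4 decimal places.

0.6900

Balanced accuracy = mean of per-class recall.
  A: recall = 23/52 = 0.44231
  B: recall = 59/72 = 0.81944
  C: recall = 94/101 = 0.93069
  D: recall = 56/94 = 0.59574
  E: recall = 47/71 = 0.66197
Mean = (0.44231 + 0.81944 + 0.93069 + 0.59574 + 0.66197) / 5 = 0.6900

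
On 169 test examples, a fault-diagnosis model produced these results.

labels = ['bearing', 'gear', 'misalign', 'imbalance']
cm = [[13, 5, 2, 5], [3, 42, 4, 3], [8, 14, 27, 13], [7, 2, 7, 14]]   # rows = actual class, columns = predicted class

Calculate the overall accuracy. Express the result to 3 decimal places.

Accuracy = trace / total = (13+42+27+14=96) / 169 = 96/169 = 0.568

0.568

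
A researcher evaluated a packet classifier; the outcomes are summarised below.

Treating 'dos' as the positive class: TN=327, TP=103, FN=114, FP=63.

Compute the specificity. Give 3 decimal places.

0.838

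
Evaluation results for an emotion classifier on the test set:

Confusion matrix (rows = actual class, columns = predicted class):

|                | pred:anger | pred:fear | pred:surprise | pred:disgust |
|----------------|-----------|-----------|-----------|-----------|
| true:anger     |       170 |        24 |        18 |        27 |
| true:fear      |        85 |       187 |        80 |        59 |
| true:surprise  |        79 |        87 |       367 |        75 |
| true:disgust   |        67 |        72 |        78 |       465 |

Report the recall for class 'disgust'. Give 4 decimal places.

recall = TP/(TP+FN).
disgust: TP=465, FN=67+72+78=217 → 465/682 = 0.68182

0.6818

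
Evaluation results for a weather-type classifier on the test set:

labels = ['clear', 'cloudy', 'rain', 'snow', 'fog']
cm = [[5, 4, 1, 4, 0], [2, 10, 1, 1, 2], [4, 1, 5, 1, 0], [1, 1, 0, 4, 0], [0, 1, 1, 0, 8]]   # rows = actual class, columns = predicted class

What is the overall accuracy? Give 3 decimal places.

0.561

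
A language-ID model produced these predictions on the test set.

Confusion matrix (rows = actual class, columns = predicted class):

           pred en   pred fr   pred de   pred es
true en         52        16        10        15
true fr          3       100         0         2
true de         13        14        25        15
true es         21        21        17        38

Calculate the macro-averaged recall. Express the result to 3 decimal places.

0.569

Per-class recall (TP/(TP+FN)):
  en: TP=52, FN=16+10+15=41 → 52/93 = 0.5591
  fr: TP=100, FN=3+0+2=5 → 100/105 = 0.9524
  de: TP=25, FN=13+14+15=42 → 25/67 = 0.3731
  es: TP=38, FN=21+21+17=59 → 38/97 = 0.3918
Macro-recall = mean = (0.5591 + 0.9524 + 0.3731 + 0.3918) / 4 = 0.569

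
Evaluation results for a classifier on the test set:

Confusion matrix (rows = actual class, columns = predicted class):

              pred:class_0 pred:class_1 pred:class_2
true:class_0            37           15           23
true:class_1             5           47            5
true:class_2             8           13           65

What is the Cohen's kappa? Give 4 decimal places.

Observed agreement pₒ = trace/N = 149/218 = 0.68349
Expected agreement pₑ = Σ (rowᵢ·colᵢ)/N² = (75·50 + 57·75 + 86·93)/218² = 0.33716
κ = (pₒ − pₑ)/(1 − pₑ) = (0.68349 − 0.33716)/(1 − 0.33716) = 0.5225

0.5225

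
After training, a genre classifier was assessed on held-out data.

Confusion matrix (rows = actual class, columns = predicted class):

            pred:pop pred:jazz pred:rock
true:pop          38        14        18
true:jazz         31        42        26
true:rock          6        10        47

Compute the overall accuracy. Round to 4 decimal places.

0.5474

Accuracy = trace / total = (38+42+47=127) / 232 = 127/232 = 0.5474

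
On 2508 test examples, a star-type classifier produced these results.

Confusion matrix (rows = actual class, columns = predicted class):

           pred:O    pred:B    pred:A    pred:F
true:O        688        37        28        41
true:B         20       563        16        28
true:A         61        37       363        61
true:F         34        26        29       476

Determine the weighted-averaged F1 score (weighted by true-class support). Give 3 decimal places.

0.832

Per-class F1 score (2·TP/(2·TP+FP+FN)):
  O: TP=688, FP=20+61+34=115, FN=37+28+41=106 → 1376/1597 = 0.8616
  B: TP=563, FP=37+37+26=100, FN=20+16+28=64 → 1126/1290 = 0.8729
  A: TP=363, FP=28+16+29=73, FN=61+37+61=159 → 726/958 = 0.7578
  F: TP=476, FP=41+28+61=130, FN=34+26+29=89 → 952/1171 = 0.8130
Weighted-F1 score = Σ (supportᵢ/N)·F1 scoreᵢ with N=2508: (794/2508)·0.8616 + (627/2508)·0.8729 + (522/2508)·0.7578 + (565/2508)·0.8130 = 0.832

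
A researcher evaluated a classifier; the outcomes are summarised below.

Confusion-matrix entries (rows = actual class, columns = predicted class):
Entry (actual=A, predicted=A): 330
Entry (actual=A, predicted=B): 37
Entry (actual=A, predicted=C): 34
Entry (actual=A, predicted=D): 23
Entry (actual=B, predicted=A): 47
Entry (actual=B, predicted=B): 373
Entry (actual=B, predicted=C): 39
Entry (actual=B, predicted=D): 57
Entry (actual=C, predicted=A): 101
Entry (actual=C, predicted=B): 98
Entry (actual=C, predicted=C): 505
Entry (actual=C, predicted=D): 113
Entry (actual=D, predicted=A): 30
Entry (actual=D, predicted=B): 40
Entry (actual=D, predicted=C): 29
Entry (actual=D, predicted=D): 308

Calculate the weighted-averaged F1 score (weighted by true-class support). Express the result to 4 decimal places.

0.7013

Per-class F1 score (2·TP/(2·TP+FP+FN)):
  A: TP=330, FP=47+101+30=178, FN=37+34+23=94 → 660/932 = 0.70815
  B: TP=373, FP=37+98+40=175, FN=47+39+57=143 → 746/1064 = 0.70113
  C: TP=505, FP=34+39+29=102, FN=101+98+113=312 → 1010/1424 = 0.70927
  D: TP=308, FP=23+57+113=193, FN=30+40+29=99 → 616/908 = 0.67841
Weighted-F1 score = Σ (supportᵢ/N)·F1 scoreᵢ with N=2164: (424/2164)·0.70815 + (516/2164)·0.70113 + (817/2164)·0.70927 + (407/2164)·0.67841 = 0.7013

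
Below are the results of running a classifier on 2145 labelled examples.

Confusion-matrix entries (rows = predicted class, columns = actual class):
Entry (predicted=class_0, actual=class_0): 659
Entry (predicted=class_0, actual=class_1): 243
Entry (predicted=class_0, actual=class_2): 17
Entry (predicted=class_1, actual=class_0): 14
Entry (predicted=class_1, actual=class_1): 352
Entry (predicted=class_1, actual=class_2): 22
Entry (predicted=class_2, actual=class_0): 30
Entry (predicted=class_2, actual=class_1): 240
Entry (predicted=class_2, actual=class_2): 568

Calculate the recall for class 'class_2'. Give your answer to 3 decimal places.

recall = TP/(TP+FN).
class_2: TP=568, FN=17+22=39 → 568/607 = 0.9357

0.936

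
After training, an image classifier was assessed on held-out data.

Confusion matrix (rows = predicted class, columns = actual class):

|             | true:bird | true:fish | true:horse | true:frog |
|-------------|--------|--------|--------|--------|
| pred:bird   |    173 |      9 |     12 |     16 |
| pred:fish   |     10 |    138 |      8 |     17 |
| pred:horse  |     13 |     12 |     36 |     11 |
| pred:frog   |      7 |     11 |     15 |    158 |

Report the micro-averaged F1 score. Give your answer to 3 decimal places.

Micro-averaging pools counts across classes: ΣTP=505, ΣFP=141, ΣFN=141.
Micro-F1 score = 2·TP/(2·TP+FP+FN) on pooled counts = 0.782 (equals overall accuracy in single-label multiclass).

0.782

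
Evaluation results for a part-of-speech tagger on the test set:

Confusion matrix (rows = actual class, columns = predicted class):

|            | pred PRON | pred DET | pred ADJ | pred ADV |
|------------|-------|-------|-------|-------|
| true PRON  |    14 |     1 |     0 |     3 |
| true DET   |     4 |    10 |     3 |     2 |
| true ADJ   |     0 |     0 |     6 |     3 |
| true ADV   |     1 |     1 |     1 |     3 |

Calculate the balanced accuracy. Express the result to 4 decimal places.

Balanced accuracy = mean of per-class recall.
  PRON: recall = 14/18 = 0.77778
  DET: recall = 10/19 = 0.52632
  ADJ: recall = 6/9 = 0.66667
  ADV: recall = 3/6 = 0.50000
Mean = (0.77778 + 0.52632 + 0.66667 + 0.50000) / 4 = 0.6177

0.6177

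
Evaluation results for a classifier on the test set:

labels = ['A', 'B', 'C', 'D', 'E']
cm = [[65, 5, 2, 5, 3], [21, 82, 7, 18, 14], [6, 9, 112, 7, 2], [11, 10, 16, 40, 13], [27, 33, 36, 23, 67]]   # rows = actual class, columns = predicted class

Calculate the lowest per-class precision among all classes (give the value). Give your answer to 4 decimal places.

0.4301

Per-class precision (TP/(TP+FP)):
  A: TP=65, FP=21+6+11+27=65 → 65/130 = 0.50000
  B: TP=82, FP=5+9+10+33=57 → 82/139 = 0.58993
  C: TP=112, FP=2+7+16+36=61 → 112/173 = 0.64740
  D: TP=40, FP=5+18+7+23=53 → 40/93 = 0.43011
  E: TP=67, FP=3+14+2+13=32 → 67/99 = 0.67677
Lowest is class 'D' with precision = 0.4301.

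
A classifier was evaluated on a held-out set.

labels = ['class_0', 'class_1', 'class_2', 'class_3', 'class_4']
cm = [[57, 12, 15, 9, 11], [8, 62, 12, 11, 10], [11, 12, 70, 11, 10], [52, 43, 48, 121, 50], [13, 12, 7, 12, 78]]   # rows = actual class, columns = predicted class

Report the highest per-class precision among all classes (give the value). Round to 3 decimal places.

0.738

Per-class precision (TP/(TP+FP)):
  class_0: TP=57, FP=8+11+52+13=84 → 57/141 = 0.4043
  class_1: TP=62, FP=12+12+43+12=79 → 62/141 = 0.4397
  class_2: TP=70, FP=15+12+48+7=82 → 70/152 = 0.4605
  class_3: TP=121, FP=9+11+11+12=43 → 121/164 = 0.7378
  class_4: TP=78, FP=11+10+10+50=81 → 78/159 = 0.4906
Highest is class 'class_3' with precision = 0.738.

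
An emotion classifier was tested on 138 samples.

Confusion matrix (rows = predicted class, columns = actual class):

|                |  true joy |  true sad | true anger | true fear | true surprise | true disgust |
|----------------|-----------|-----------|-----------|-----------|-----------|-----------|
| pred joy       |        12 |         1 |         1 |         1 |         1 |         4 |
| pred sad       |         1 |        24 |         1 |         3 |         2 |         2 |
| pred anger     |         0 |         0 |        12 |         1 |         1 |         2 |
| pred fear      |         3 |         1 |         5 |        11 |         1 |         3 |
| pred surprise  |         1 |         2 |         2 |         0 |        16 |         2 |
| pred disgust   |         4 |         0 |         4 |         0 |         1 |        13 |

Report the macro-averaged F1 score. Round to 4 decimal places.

0.6267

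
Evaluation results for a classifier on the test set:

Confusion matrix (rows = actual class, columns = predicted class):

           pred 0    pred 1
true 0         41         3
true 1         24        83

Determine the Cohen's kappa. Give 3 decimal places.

0.620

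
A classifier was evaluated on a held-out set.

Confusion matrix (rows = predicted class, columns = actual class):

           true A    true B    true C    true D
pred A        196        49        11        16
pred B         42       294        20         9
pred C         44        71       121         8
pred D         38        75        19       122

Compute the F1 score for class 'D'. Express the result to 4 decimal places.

0.5966

One-vs-rest for 'D': TP = diagonal; FP = other classes predicted 'D'; FN = 'D' predicted as other.
F1 score = 2·TP/(2·TP+FP+FN).
D: TP=122, FP=38+75+19=132, FN=16+9+8=33 → 244/409 = 0.59658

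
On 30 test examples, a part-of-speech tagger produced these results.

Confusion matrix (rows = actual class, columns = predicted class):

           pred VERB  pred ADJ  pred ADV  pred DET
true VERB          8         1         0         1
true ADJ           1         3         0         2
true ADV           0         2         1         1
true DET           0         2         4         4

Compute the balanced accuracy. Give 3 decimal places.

0.488

Balanced accuracy = mean of per-class recall.
  VERB: recall = 8/10 = 0.8000
  ADJ: recall = 3/6 = 0.5000
  ADV: recall = 1/4 = 0.2500
  DET: recall = 4/10 = 0.4000
Mean = (0.8000 + 0.5000 + 0.2500 + 0.4000) / 4 = 0.488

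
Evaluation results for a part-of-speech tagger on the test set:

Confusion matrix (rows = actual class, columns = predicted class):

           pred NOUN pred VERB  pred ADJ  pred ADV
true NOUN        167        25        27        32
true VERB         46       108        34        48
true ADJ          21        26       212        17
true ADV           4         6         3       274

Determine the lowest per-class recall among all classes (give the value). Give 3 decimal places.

Per-class recall (TP/(TP+FN)):
  NOUN: TP=167, FN=25+27+32=84 → 167/251 = 0.6653
  VERB: TP=108, FN=46+34+48=128 → 108/236 = 0.4576
  ADJ: TP=212, FN=21+26+17=64 → 212/276 = 0.7681
  ADV: TP=274, FN=4+6+3=13 → 274/287 = 0.9547
Lowest is class 'VERB' with recall = 0.458.

0.458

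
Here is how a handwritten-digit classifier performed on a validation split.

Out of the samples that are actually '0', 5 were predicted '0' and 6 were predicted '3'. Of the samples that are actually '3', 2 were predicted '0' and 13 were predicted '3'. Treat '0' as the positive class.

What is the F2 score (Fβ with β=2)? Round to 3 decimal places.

Fβ = (1+β²)·TP / ((1+β²)·TP + β²·FN + FP), with β²=4
= 5·5 / (5·5 + 4·6 + 2) = 0.490

0.490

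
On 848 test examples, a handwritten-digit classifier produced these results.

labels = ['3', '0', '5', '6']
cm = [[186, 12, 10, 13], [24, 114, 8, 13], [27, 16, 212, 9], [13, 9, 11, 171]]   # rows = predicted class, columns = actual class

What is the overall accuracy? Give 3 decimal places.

0.805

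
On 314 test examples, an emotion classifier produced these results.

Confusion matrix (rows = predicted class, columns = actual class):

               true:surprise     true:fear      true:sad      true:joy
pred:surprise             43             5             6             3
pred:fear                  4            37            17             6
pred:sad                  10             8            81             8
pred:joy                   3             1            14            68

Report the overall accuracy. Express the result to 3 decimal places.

0.729

Accuracy = trace / total = (43+37+81+68=229) / 314 = 229/314 = 0.729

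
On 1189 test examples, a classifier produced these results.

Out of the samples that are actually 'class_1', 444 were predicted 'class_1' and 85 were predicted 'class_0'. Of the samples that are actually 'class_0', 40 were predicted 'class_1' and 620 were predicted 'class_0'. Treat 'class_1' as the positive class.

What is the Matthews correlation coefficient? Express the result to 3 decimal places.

MCC = (TP·TN − FP·FN) / √((TP+FP)(TP+FN)(TN+FP)(TN+FN))
Numerator = 444·620 − 40·85 = 271880
Denominator = √(484·529·660·705) = √119133550800 = 345157.2841
MCC = 271880 / 345157.2841 = 0.788

0.788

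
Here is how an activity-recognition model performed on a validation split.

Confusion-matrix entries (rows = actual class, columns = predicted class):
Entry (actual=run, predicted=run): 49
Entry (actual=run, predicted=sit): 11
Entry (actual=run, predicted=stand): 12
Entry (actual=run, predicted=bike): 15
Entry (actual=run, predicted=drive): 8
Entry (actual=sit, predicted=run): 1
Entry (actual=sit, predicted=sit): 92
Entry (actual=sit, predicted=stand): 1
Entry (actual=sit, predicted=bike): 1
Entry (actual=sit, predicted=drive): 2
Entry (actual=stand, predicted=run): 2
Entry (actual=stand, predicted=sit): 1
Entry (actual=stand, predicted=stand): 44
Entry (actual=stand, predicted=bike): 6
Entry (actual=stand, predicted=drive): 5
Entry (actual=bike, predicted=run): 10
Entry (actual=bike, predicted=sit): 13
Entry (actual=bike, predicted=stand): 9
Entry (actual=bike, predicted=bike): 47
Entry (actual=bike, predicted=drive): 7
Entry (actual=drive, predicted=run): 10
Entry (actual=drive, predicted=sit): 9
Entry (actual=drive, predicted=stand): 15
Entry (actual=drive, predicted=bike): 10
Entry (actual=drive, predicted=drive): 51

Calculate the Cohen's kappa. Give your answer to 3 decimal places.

Observed agreement pₒ = trace/N = 283/431 = 0.6566
Expected agreement pₑ = Σ (rowᵢ·colᵢ)/N² = (95·72 + 97·126 + 58·81 + 86·79 + 95·73)/431² = 0.2018
κ = (pₒ − pₑ)/(1 − pₑ) = (0.6566 − 0.2018)/(1 − 0.2018) = 0.570

0.570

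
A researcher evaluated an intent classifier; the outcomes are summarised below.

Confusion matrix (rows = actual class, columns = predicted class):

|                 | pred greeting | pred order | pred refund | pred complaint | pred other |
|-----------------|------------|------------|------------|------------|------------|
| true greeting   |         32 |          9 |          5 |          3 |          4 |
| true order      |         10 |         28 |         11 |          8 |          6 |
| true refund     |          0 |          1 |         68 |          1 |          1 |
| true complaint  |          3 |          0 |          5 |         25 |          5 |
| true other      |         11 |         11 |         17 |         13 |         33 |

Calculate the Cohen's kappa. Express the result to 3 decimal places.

Observed agreement pₒ = trace/N = 186/310 = 0.6000
Expected agreement pₑ = Σ (rowᵢ·colᵢ)/N² = (53·56 + 63·49 + 71·106 + 38·50 + 85·49)/310² = 0.2044
κ = (pₒ − pₑ)/(1 − pₑ) = (0.6000 − 0.2044)/(1 − 0.2044) = 0.497

0.497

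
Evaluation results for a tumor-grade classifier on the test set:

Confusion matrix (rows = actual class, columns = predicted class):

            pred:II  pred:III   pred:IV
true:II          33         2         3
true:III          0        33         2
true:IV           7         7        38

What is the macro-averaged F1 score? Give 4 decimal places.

0.8344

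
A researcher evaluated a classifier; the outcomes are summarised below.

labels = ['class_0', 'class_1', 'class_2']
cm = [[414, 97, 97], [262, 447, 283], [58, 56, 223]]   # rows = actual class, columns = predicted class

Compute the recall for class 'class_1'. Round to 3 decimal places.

Take TP from the diagonal, FP from the rest of the 'class_1' prediction marginal, FN from the rest of the 'class_1' actual marginal.
recall = TP/(TP+FN).
class_1: TP=447, FN=262+283=545 → 447/992 = 0.4506

0.451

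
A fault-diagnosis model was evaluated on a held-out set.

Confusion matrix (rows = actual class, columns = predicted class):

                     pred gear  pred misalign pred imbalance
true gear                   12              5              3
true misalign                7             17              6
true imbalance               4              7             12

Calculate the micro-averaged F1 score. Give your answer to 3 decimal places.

Micro-averaging pools counts across classes: ΣTP=41, ΣFP=32, ΣFN=32.
Micro-F1 score = 2·TP/(2·TP+FP+FN) on pooled counts = 0.562 (equals overall accuracy in single-label multiclass).

0.562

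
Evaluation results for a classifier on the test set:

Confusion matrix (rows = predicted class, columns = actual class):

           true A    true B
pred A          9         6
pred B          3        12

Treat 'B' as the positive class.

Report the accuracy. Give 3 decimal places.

0.700

Accuracy = (TP+TN)/N = (12+9)/30 = 0.700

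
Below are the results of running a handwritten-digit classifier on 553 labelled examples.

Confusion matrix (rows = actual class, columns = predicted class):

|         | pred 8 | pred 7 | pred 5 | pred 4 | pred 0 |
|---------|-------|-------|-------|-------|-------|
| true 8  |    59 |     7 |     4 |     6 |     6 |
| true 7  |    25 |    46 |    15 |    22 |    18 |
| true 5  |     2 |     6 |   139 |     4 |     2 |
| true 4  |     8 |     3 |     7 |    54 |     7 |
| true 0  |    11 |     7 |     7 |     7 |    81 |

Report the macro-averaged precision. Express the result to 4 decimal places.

Per-class precision (TP/(TP+FP)):
  8: TP=59, FP=25+2+8+11=46 → 59/105 = 0.56190
  7: TP=46, FP=7+6+3+7=23 → 46/69 = 0.66667
  5: TP=139, FP=4+15+7+7=33 → 139/172 = 0.80814
  4: TP=54, FP=6+22+4+7=39 → 54/93 = 0.58065
  0: TP=81, FP=6+18+2+7=33 → 81/114 = 0.71053
Macro-precision = mean = (0.56190 + 0.66667 + 0.80814 + 0.58065 + 0.71053) / 5 = 0.6656

0.6656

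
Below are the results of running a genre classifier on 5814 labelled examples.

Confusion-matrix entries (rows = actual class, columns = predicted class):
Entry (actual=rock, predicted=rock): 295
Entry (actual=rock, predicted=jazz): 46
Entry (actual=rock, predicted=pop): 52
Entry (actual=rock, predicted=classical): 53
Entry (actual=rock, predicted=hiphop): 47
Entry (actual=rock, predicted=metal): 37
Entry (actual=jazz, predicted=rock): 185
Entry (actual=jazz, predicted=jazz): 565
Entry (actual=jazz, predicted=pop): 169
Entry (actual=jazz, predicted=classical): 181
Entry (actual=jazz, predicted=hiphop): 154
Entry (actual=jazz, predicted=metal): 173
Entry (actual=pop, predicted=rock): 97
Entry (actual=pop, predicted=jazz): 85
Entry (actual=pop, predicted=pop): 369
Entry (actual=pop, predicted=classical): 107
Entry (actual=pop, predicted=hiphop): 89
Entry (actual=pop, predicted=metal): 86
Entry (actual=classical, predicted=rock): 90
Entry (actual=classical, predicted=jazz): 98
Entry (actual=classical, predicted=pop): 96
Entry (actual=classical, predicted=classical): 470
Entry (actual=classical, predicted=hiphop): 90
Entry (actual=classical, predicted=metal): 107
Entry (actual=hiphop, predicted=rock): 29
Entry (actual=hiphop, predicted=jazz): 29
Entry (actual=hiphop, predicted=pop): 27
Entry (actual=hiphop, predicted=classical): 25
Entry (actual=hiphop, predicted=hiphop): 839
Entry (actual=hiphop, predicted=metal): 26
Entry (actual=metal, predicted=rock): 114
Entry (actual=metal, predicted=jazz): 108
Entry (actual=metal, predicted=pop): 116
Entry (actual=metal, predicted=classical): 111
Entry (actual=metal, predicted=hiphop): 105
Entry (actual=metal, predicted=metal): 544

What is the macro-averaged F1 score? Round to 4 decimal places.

Per-class F1 score (2·TP/(2·TP+FP+FN)):
  rock: TP=295, FP=185+97+90+29+114=515, FN=46+52+53+47+37=235 → 590/1340 = 0.44030
  jazz: TP=565, FP=46+85+98+29+108=366, FN=185+169+181+154+173=862 → 1130/2358 = 0.47922
  pop: TP=369, FP=52+169+96+27+116=460, FN=97+85+107+89+86=464 → 738/1662 = 0.44404
  classical: TP=470, FP=53+181+107+25+111=477, FN=90+98+96+90+107=481 → 940/1898 = 0.49526
  hiphop: TP=839, FP=47+154+89+90+105=485, FN=29+29+27+25+26=136 → 1678/2299 = 0.72988
  metal: TP=544, FP=37+173+86+107+26=429, FN=114+108+116+111+105=554 → 1088/2071 = 0.52535
Macro-F1 score = mean = (0.44030 + 0.47922 + 0.44404 + 0.49526 + 0.72988 + 0.52535) / 6 = 0.5190

0.5190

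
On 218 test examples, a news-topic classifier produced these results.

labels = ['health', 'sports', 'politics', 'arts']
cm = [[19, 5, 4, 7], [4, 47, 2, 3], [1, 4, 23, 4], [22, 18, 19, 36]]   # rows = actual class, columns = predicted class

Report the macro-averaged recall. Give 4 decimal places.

0.6200

Per-class recall (TP/(TP+FN)):
  health: TP=19, FN=5+4+7=16 → 19/35 = 0.54286
  sports: TP=47, FN=4+2+3=9 → 47/56 = 0.83929
  politics: TP=23, FN=1+4+4=9 → 23/32 = 0.71875
  arts: TP=36, FN=22+18+19=59 → 36/95 = 0.37895
Macro-recall = mean = (0.54286 + 0.83929 + 0.71875 + 0.37895) / 4 = 0.6200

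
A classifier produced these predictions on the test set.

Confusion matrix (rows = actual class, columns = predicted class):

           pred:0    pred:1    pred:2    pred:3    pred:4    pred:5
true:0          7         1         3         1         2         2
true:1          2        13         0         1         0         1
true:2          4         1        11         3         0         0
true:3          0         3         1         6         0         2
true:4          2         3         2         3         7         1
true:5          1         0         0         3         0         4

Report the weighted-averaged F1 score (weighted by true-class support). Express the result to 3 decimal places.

Per-class F1 score (2·TP/(2·TP+FP+FN)):
  0: TP=7, FP=2+4+0+2+1=9, FN=1+3+1+2+2=9 → 14/32 = 0.4375
  1: TP=13, FP=1+1+3+3+0=8, FN=2+0+1+0+1=4 → 26/38 = 0.6842
  2: TP=11, FP=3+0+1+2+0=6, FN=4+1+3+0+0=8 → 22/36 = 0.6111
  3: TP=6, FP=1+1+3+3+3=11, FN=0+3+1+0+2=6 → 12/29 = 0.4138
  4: TP=7, FP=2+0+0+0+0=2, FN=2+3+2+3+1=11 → 14/27 = 0.5185
  5: TP=4, FP=2+1+0+2+1=6, FN=1+0+0+3+0=4 → 8/18 = 0.4444
Weighted-F1 score = Σ (supportᵢ/N)·F1 scoreᵢ with N=90: (16/90)·0.4375 + (17/90)·0.6842 + (19/90)·0.6111 + (12/90)·0.4138 + (18/90)·0.5185 + (8/90)·0.4444 = 0.534

0.534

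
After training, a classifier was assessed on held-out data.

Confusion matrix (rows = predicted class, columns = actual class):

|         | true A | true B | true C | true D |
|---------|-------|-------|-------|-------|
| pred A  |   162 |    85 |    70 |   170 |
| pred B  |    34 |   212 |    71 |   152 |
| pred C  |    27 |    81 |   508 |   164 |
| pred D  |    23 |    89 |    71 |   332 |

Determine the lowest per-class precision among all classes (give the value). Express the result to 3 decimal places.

Per-class precision (TP/(TP+FP)):
  A: TP=162, FP=85+70+170=325 → 162/487 = 0.3326
  B: TP=212, FP=34+71+152=257 → 212/469 = 0.4520
  C: TP=508, FP=27+81+164=272 → 508/780 = 0.6513
  D: TP=332, FP=23+89+71=183 → 332/515 = 0.6447
Lowest is class 'A' with precision = 0.333.

0.333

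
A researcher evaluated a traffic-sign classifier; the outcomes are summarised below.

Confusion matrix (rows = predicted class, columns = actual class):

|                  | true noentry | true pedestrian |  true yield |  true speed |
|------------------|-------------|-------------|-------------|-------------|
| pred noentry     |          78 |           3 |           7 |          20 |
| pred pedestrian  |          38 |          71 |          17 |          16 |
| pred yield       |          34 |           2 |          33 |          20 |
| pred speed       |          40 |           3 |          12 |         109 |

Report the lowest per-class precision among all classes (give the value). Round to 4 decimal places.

0.3708

Per-class precision (TP/(TP+FP)):
  noentry: TP=78, FP=3+7+20=30 → 78/108 = 0.72222
  pedestrian: TP=71, FP=38+17+16=71 → 71/142 = 0.50000
  yield: TP=33, FP=34+2+20=56 → 33/89 = 0.37079
  speed: TP=109, FP=40+3+12=55 → 109/164 = 0.66463
Lowest is class 'yield' with precision = 0.3708.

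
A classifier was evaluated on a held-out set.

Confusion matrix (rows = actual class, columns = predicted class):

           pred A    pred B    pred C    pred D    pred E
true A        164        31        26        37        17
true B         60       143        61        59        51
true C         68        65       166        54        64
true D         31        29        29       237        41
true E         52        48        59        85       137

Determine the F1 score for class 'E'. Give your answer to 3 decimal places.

0.397

Take TP from the diagonal, FP from the rest of the 'E' prediction marginal, FN from the rest of the 'E' actual marginal.
F1 score = 2·TP/(2·TP+FP+FN).
E: TP=137, FP=17+51+64+41=173, FN=52+48+59+85=244 → 274/691 = 0.3965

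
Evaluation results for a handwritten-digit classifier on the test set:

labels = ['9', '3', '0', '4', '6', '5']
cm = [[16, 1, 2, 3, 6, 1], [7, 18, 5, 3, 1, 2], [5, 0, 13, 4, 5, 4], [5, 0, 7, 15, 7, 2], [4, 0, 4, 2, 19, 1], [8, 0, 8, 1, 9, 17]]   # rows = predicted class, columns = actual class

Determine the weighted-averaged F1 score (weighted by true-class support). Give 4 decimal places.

Per-class F1 score (2·TP/(2·TP+FP+FN)):
  9: TP=16, FP=1+2+3+6+1=13, FN=7+5+5+4+8=29 → 32/74 = 0.43243
  3: TP=18, FP=7+5+3+1+2=18, FN=1+0+0+0+0=1 → 36/55 = 0.65455
  0: TP=13, FP=5+0+4+5+4=18, FN=2+5+7+4+8=26 → 26/70 = 0.37143
  4: TP=15, FP=5+0+7+7+2=21, FN=3+3+4+2+1=13 → 30/64 = 0.46875
  6: TP=19, FP=4+0+4+2+1=11, FN=6+1+5+7+9=28 → 38/77 = 0.49351
  5: TP=17, FP=8+0+8+1+9=26, FN=1+2+4+2+1=10 → 34/70 = 0.48571
Weighted-F1 score = Σ (supportᵢ/N)·F1 scoreᵢ with N=205: (45/205)·0.43243 + (19/205)·0.65455 + (39/205)·0.37143 + (28/205)·0.46875 + (47/205)·0.49351 + (27/205)·0.48571 = 0.4674

0.4674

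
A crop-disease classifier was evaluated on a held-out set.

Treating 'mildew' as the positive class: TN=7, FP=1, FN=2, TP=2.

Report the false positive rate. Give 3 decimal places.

FPR = FP/(FP+TN) = 1/(1+7) = 0.125

0.125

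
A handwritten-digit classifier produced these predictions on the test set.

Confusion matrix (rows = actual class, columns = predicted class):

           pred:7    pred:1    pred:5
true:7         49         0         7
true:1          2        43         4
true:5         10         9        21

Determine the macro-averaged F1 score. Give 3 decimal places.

0.757

Per-class F1 score (2·TP/(2·TP+FP+FN)):
  7: TP=49, FP=2+10=12, FN=0+7=7 → 98/117 = 0.8376
  1: TP=43, FP=0+9=9, FN=2+4=6 → 86/101 = 0.8515
  5: TP=21, FP=7+4=11, FN=10+9=19 → 42/72 = 0.5833
Macro-F1 score = mean = (0.8376 + 0.8515 + 0.5833) / 3 = 0.757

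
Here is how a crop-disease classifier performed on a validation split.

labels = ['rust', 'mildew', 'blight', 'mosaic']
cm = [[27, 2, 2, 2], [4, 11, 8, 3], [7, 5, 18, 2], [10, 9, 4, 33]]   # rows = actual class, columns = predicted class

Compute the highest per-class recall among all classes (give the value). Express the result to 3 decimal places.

Per-class recall (TP/(TP+FN)):
  rust: TP=27, FN=2+2+2=6 → 27/33 = 0.8182
  mildew: TP=11, FN=4+8+3=15 → 11/26 = 0.4231
  blight: TP=18, FN=7+5+2=14 → 18/32 = 0.5625
  mosaic: TP=33, FN=10+9+4=23 → 33/56 = 0.5893
Highest is class 'rust' with recall = 0.818.

0.818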